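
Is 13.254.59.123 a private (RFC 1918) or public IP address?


RFC 1918 private ranges:
  10.0.0.0/8 (10.0.0.0 - 10.255.255.255)
  172.16.0.0/12 (172.16.0.0 - 172.31.255.255)
  192.168.0.0/16 (192.168.0.0 - 192.168.255.255)
Public (not in any RFC 1918 range)


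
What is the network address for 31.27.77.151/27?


IP:   00011111.00011011.01001101.10010111
Mask: 11111111.11111111.11111111.11100000
AND operation:
Net:  00011111.00011011.01001101.10000000
Network: 31.27.77.128/27


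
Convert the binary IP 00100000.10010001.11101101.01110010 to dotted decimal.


00100000 = 32
10010001 = 145
11101101 = 237
01110010 = 114
IP: 32.145.237.114


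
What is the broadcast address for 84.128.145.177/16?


Network: 84.128.0.0/16
Host bits = 16
Set all host bits to 1:
Broadcast: 84.128.255.255


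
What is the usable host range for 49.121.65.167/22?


Network: 49.121.64.0
Broadcast: 49.121.67.255
First usable = network + 1
Last usable = broadcast - 1
Range: 49.121.64.1 to 49.121.67.254


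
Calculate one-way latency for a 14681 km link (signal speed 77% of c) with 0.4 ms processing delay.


Speed = 0.77 * 3e5 km/s = 231000 km/s
Propagation delay = 14681 / 231000 = 0.0636 s = 63.5541 ms
Processing delay = 0.4 ms
Total one-way latency = 63.9541 ms


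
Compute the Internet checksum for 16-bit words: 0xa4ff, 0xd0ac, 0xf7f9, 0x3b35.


Sum all words (with carry folding):
+ 0xa4ff = 0xa4ff
+ 0xd0ac = 0x75ac
+ 0xf7f9 = 0x6da6
+ 0x3b35 = 0xa8db
One's complement: ~0xa8db
Checksum = 0x5724


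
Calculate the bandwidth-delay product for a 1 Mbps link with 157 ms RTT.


BDP = bandwidth * RTT
= 1 Mbps * 157 ms
= 1 * 1e6 * 157 / 1000 bits
= 157000 bits
= 19625 bytes
= 19.165 KB
BDP = 157000 bits (19625 bytes)


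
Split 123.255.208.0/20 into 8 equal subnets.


New prefix = 20 + 3 = 23
Each subnet has 512 addresses
  123.255.208.0/23
  123.255.210.0/23
  123.255.212.0/23
  123.255.214.0/23
  123.255.216.0/23
  123.255.218.0/23
  123.255.220.0/23
  123.255.222.0/23
Subnets: 123.255.208.0/23, 123.255.210.0/23, 123.255.212.0/23, 123.255.214.0/23, 123.255.216.0/23, 123.255.218.0/23, 123.255.220.0/23, 123.255.222.0/23


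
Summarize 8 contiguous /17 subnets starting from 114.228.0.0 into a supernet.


Original prefix: /17
Number of subnets: 8 = 2^3
New prefix = 17 - 3 = 14
Supernet: 114.228.0.0/14


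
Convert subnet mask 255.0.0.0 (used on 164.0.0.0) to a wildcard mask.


Subnet mask: 255.0.0.0
Wildcard = 255.255.255.255 - subnet mask
255 - 255 = 0
255 - 0 = 255
255 - 0 = 255
255 - 0 = 255
Wildcard: 0.255.255.255


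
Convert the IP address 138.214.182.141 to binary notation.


138 = 10001010
214 = 11010110
182 = 10110110
141 = 10001101
Binary: 10001010.11010110.10110110.10001101


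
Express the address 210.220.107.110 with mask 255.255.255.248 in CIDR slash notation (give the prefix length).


Binary: 11111111.11111111.11111111.11111000
Count leading 1s
Prefix: /29


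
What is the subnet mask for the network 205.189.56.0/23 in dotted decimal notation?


/23 means 23 network bits, 9 host bits
Binary: 11111111111111111111111000000000
Mask: 255.255.254.0


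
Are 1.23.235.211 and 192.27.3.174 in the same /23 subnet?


Mask: 255.255.254.0
1.23.235.211 AND mask = 1.23.234.0
192.27.3.174 AND mask = 192.27.2.0
No, different subnets (1.23.234.0 vs 192.27.2.0)


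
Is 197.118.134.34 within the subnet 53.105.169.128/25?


Subnet network: 53.105.169.128
Test IP AND mask: 197.118.134.0
No, 197.118.134.34 is not in 53.105.169.128/25


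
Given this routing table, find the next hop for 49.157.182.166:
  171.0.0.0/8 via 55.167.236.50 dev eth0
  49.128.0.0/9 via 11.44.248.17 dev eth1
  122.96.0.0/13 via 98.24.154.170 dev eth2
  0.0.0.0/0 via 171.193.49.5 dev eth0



Longest prefix match for 49.157.182.166:
  /8 171.0.0.0: no
  /9 49.128.0.0: MATCH
  /13 122.96.0.0: no
  /0 0.0.0.0: MATCH
Selected: next-hop 11.44.248.17 via eth1 (matched /9)


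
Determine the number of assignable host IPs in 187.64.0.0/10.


Host bits = 32 - 10 = 22
Total addresses = 2^22 = 4194304
Usable = total - 2 (network and broadcast)
Usable hosts: 4194302


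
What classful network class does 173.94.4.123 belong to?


First octet: 173
Binary: 10101101
10xxxxxx -> Class B (128-191)
Class B, default mask 255.255.0.0 (/16)


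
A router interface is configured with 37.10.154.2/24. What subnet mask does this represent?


/24 means 24 network bits, 8 host bits
Binary: 11111111111111111111111100000000
Mask: 255.255.255.0


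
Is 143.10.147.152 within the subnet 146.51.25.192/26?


Subnet network: 146.51.25.192
Test IP AND mask: 143.10.147.128
No, 143.10.147.152 is not in 146.51.25.192/26


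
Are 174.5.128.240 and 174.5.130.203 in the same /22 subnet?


Mask: 255.255.252.0
174.5.128.240 AND mask = 174.5.128.0
174.5.130.203 AND mask = 174.5.128.0
Yes, same subnet (174.5.128.0)


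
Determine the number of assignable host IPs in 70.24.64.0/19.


Host bits = 32 - 19 = 13
Total addresses = 2^13 = 8192
Usable = total - 2 (network and broadcast)
Usable hosts: 8190


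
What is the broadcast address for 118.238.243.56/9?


Network: 118.128.0.0/9
Host bits = 23
Set all host bits to 1:
Broadcast: 118.255.255.255


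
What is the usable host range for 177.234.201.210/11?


Network: 177.224.0.0
Broadcast: 177.255.255.255
First usable = network + 1
Last usable = broadcast - 1
Range: 177.224.0.1 to 177.255.255.254


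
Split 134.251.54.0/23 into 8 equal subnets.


New prefix = 23 + 3 = 26
Each subnet has 64 addresses
  134.251.54.0/26
  134.251.54.64/26
  134.251.54.128/26
  134.251.54.192/26
  134.251.55.0/26
  134.251.55.64/26
  134.251.55.128/26
  134.251.55.192/26
Subnets: 134.251.54.0/26, 134.251.54.64/26, 134.251.54.128/26, 134.251.54.192/26, 134.251.55.0/26, 134.251.55.64/26, 134.251.55.128/26, 134.251.55.192/26


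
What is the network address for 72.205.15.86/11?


IP:   01001000.11001101.00001111.01010110
Mask: 11111111.11100000.00000000.00000000
AND operation:
Net:  01001000.11000000.00000000.00000000
Network: 72.192.0.0/11


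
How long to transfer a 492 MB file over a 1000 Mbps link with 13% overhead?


Effective throughput = 1000 * (1 - 13/100) = 870 Mbps
File size in Mb = 492 * 8 = 3936 Mb
Time = 3936 / 870
Time = 4.5241 seconds


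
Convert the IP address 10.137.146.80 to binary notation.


10 = 00001010
137 = 10001001
146 = 10010010
80 = 01010000
Binary: 00001010.10001001.10010010.01010000


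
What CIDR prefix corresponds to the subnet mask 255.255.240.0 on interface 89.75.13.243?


Binary: 11111111.11111111.11110000.00000000
Count leading 1s
Prefix: /20


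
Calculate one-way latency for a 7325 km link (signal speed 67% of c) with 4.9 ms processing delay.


Speed = 0.67 * 3e5 km/s = 201000 km/s
Propagation delay = 7325 / 201000 = 0.0364 s = 36.4428 ms
Processing delay = 4.9 ms
Total one-way latency = 41.3428 ms


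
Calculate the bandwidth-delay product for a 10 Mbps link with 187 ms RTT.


BDP = bandwidth * RTT
= 10 Mbps * 187 ms
= 10 * 1e6 * 187 / 1000 bits
= 1870000 bits
= 233750 bytes
= 228.2715 KB
BDP = 1870000 bits (233750 bytes)


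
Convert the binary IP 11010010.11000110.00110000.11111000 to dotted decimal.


11010010 = 210
11000110 = 198
00110000 = 48
11111000 = 248
IP: 210.198.48.248


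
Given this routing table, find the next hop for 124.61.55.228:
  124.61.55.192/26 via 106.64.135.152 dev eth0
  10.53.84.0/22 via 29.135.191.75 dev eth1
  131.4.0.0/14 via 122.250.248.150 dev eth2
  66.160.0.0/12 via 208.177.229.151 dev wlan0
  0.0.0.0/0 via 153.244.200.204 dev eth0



Longest prefix match for 124.61.55.228:
  /26 124.61.55.192: MATCH
  /22 10.53.84.0: no
  /14 131.4.0.0: no
  /12 66.160.0.0: no
  /0 0.0.0.0: MATCH
Selected: next-hop 106.64.135.152 via eth0 (matched /26)


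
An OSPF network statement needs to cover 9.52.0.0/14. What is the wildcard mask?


Subnet mask: 255.252.0.0
Wildcard = 255.255.255.255 - subnet mask
255 - 255 = 0
255 - 252 = 3
255 - 0 = 255
255 - 0 = 255
Wildcard: 0.3.255.255


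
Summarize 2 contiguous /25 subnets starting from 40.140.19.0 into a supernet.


Original prefix: /25
Number of subnets: 2 = 2^1
New prefix = 25 - 1 = 24
Supernet: 40.140.19.0/24


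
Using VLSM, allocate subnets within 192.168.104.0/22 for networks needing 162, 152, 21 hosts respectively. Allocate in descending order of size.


162 hosts -> /24 (254 usable): 192.168.104.0/24
152 hosts -> /24 (254 usable): 192.168.105.0/24
21 hosts -> /27 (30 usable): 192.168.106.0/27
Allocation: 192.168.104.0/24 (162 hosts, 254 usable); 192.168.105.0/24 (152 hosts, 254 usable); 192.168.106.0/27 (21 hosts, 30 usable)


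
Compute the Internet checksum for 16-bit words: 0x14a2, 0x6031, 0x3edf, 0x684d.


Sum all words (with carry folding):
+ 0x14a2 = 0x14a2
+ 0x6031 = 0x74d3
+ 0x3edf = 0xb3b2
+ 0x684d = 0x1c00
One's complement: ~0x1c00
Checksum = 0xe3ff


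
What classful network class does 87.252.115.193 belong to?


First octet: 87
Binary: 01010111
0xxxxxxx -> Class A (1-126)
Class A, default mask 255.0.0.0 (/8)


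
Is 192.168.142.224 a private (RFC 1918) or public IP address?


RFC 1918 private ranges:
  10.0.0.0/8 (10.0.0.0 - 10.255.255.255)
  172.16.0.0/12 (172.16.0.0 - 172.31.255.255)
  192.168.0.0/16 (192.168.0.0 - 192.168.255.255)
Private (in 192.168.0.0/16)


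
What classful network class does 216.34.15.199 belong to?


First octet: 216
Binary: 11011000
110xxxxx -> Class C (192-223)
Class C, default mask 255.255.255.0 (/24)


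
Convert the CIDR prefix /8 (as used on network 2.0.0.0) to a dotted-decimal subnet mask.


/8 means 8 network bits, 24 host bits
Binary: 11111111000000000000000000000000
Mask: 255.0.0.0


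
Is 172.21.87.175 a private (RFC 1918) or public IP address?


RFC 1918 private ranges:
  10.0.0.0/8 (10.0.0.0 - 10.255.255.255)
  172.16.0.0/12 (172.16.0.0 - 172.31.255.255)
  192.168.0.0/16 (192.168.0.0 - 192.168.255.255)
Private (in 172.16.0.0/12)


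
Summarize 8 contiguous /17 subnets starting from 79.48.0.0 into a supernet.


Original prefix: /17
Number of subnets: 8 = 2^3
New prefix = 17 - 3 = 14
Supernet: 79.48.0.0/14


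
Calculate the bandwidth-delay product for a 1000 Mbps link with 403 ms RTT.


BDP = bandwidth * RTT
= 1000 Mbps * 403 ms
= 1000 * 1e6 * 403 / 1000 bits
= 403000000 bits
= 50375000 bytes
= 49194.3359 KB
BDP = 403000000 bits (50375000 bytes)


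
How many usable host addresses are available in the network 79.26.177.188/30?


Host bits = 32 - 30 = 2
Total addresses = 2^2 = 4
Usable = total - 2 (network and broadcast)
Usable hosts: 2


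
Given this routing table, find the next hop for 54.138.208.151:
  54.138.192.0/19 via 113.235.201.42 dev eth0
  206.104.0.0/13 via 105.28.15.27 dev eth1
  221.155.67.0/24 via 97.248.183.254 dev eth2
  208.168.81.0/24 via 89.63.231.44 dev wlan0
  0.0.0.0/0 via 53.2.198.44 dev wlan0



Longest prefix match for 54.138.208.151:
  /19 54.138.192.0: MATCH
  /13 206.104.0.0: no
  /24 221.155.67.0: no
  /24 208.168.81.0: no
  /0 0.0.0.0: MATCH
Selected: next-hop 113.235.201.42 via eth0 (matched /19)


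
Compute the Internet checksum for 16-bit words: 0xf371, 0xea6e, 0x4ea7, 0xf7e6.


Sum all words (with carry folding):
+ 0xf371 = 0xf371
+ 0xea6e = 0xdde0
+ 0x4ea7 = 0x2c88
+ 0xf7e6 = 0x246f
One's complement: ~0x246f
Checksum = 0xdb90


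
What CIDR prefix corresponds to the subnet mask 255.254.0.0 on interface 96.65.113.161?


Binary: 11111111.11111110.00000000.00000000
Count leading 1s
Prefix: /15


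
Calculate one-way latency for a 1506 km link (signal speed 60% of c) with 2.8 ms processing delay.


Speed = 0.6 * 3e5 km/s = 180000 km/s
Propagation delay = 1506 / 180000 = 0.0084 s = 8.3667 ms
Processing delay = 2.8 ms
Total one-way latency = 11.1667 ms


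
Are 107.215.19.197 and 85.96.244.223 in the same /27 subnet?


Mask: 255.255.255.224
107.215.19.197 AND mask = 107.215.19.192
85.96.244.223 AND mask = 85.96.244.192
No, different subnets (107.215.19.192 vs 85.96.244.192)


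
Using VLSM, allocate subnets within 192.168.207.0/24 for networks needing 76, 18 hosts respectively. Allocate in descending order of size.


76 hosts -> /25 (126 usable): 192.168.207.0/25
18 hosts -> /27 (30 usable): 192.168.207.128/27
Allocation: 192.168.207.0/25 (76 hosts, 126 usable); 192.168.207.128/27 (18 hosts, 30 usable)


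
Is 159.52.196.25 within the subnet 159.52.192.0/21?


Subnet network: 159.52.192.0
Test IP AND mask: 159.52.192.0
Yes, 159.52.196.25 is in 159.52.192.0/21


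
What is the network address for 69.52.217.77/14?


IP:   01000101.00110100.11011001.01001101
Mask: 11111111.11111100.00000000.00000000
AND operation:
Net:  01000101.00110100.00000000.00000000
Network: 69.52.0.0/14


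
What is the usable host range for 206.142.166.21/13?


Network: 206.136.0.0
Broadcast: 206.143.255.255
First usable = network + 1
Last usable = broadcast - 1
Range: 206.136.0.1 to 206.143.255.254


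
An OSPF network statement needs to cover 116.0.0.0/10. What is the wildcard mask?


Subnet mask: 255.192.0.0
Wildcard = 255.255.255.255 - subnet mask
255 - 255 = 0
255 - 192 = 63
255 - 0 = 255
255 - 0 = 255
Wildcard: 0.63.255.255


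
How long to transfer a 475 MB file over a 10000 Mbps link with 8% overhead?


Effective throughput = 10000 * (1 - 8/100) = 9200 Mbps
File size in Mb = 475 * 8 = 3800 Mb
Time = 3800 / 9200
Time = 0.413 seconds


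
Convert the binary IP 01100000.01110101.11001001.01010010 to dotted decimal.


01100000 = 96
01110101 = 117
11001001 = 201
01010010 = 82
IP: 96.117.201.82


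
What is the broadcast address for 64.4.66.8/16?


Network: 64.4.0.0/16
Host bits = 16
Set all host bits to 1:
Broadcast: 64.4.255.255


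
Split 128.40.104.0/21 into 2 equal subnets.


New prefix = 21 + 1 = 22
Each subnet has 1024 addresses
  128.40.104.0/22
  128.40.108.0/22
Subnets: 128.40.104.0/22, 128.40.108.0/22


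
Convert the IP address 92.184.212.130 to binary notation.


92 = 01011100
184 = 10111000
212 = 11010100
130 = 10000010
Binary: 01011100.10111000.11010100.10000010


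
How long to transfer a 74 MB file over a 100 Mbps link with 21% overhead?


Effective throughput = 100 * (1 - 21/100) = 79 Mbps
File size in Mb = 74 * 8 = 592 Mb
Time = 592 / 79
Time = 7.4937 seconds


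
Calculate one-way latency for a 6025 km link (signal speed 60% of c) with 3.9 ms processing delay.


Speed = 0.6 * 3e5 km/s = 180000 km/s
Propagation delay = 6025 / 180000 = 0.0335 s = 33.4722 ms
Processing delay = 3.9 ms
Total one-way latency = 37.3722 ms


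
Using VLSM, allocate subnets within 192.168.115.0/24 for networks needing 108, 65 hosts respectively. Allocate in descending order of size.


108 hosts -> /25 (126 usable): 192.168.115.0/25
65 hosts -> /25 (126 usable): 192.168.115.128/25
Allocation: 192.168.115.0/25 (108 hosts, 126 usable); 192.168.115.128/25 (65 hosts, 126 usable)


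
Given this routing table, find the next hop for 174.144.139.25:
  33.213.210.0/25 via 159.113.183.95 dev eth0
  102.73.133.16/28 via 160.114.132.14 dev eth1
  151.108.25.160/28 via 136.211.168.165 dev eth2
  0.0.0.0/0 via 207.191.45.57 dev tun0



Longest prefix match for 174.144.139.25:
  /25 33.213.210.0: no
  /28 102.73.133.16: no
  /28 151.108.25.160: no
  /0 0.0.0.0: MATCH
Selected: next-hop 207.191.45.57 via tun0 (matched /0)


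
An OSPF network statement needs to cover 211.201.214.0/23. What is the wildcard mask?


Subnet mask: 255.255.254.0
Wildcard = 255.255.255.255 - subnet mask
255 - 255 = 0
255 - 255 = 0
255 - 254 = 1
255 - 0 = 255
Wildcard: 0.0.1.255


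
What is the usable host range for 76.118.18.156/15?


Network: 76.118.0.0
Broadcast: 76.119.255.255
First usable = network + 1
Last usable = broadcast - 1
Range: 76.118.0.1 to 76.119.255.254


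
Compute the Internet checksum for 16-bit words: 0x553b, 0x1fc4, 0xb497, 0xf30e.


Sum all words (with carry folding):
+ 0x553b = 0x553b
+ 0x1fc4 = 0x74ff
+ 0xb497 = 0x2997
+ 0xf30e = 0x1ca6
One's complement: ~0x1ca6
Checksum = 0xe359


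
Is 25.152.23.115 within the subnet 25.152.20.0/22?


Subnet network: 25.152.20.0
Test IP AND mask: 25.152.20.0
Yes, 25.152.23.115 is in 25.152.20.0/22


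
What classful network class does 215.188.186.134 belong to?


First octet: 215
Binary: 11010111
110xxxxx -> Class C (192-223)
Class C, default mask 255.255.255.0 (/24)


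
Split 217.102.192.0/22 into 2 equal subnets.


New prefix = 22 + 1 = 23
Each subnet has 512 addresses
  217.102.192.0/23
  217.102.194.0/23
Subnets: 217.102.192.0/23, 217.102.194.0/23


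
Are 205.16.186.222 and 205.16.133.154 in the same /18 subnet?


Mask: 255.255.192.0
205.16.186.222 AND mask = 205.16.128.0
205.16.133.154 AND mask = 205.16.128.0
Yes, same subnet (205.16.128.0)


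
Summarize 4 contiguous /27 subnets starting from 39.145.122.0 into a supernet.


Original prefix: /27
Number of subnets: 4 = 2^2
New prefix = 27 - 2 = 25
Supernet: 39.145.122.0/25


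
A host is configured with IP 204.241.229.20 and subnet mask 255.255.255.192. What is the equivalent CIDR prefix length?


Binary: 11111111.11111111.11111111.11000000
Count leading 1s
Prefix: /26


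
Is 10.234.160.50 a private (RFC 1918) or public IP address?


RFC 1918 private ranges:
  10.0.0.0/8 (10.0.0.0 - 10.255.255.255)
  172.16.0.0/12 (172.16.0.0 - 172.31.255.255)
  192.168.0.0/16 (192.168.0.0 - 192.168.255.255)
Private (in 10.0.0.0/8)


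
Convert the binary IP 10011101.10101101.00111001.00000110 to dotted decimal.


10011101 = 157
10101101 = 173
00111001 = 57
00000110 = 6
IP: 157.173.57.6


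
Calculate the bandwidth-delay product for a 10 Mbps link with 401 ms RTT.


BDP = bandwidth * RTT
= 10 Mbps * 401 ms
= 10 * 1e6 * 401 / 1000 bits
= 4010000 bits
= 501250 bytes
= 489.502 KB
BDP = 4010000 bits (501250 bytes)


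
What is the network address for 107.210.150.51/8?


IP:   01101011.11010010.10010110.00110011
Mask: 11111111.00000000.00000000.00000000
AND operation:
Net:  01101011.00000000.00000000.00000000
Network: 107.0.0.0/8


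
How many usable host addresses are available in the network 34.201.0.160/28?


Host bits = 32 - 28 = 4
Total addresses = 2^4 = 16
Usable = total - 2 (network and broadcast)
Usable hosts: 14


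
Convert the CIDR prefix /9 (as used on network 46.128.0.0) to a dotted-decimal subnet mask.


/9 means 9 network bits, 23 host bits
Binary: 11111111100000000000000000000000
Mask: 255.128.0.0


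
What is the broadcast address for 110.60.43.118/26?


Network: 110.60.43.64/26
Host bits = 6
Set all host bits to 1:
Broadcast: 110.60.43.127


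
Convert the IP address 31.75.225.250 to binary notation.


31 = 00011111
75 = 01001011
225 = 11100001
250 = 11111010
Binary: 00011111.01001011.11100001.11111010


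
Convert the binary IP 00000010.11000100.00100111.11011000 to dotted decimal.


00000010 = 2
11000100 = 196
00100111 = 39
11011000 = 216
IP: 2.196.39.216


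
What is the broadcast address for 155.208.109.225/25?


Network: 155.208.109.128/25
Host bits = 7
Set all host bits to 1:
Broadcast: 155.208.109.255


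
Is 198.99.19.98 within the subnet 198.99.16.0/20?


Subnet network: 198.99.16.0
Test IP AND mask: 198.99.16.0
Yes, 198.99.19.98 is in 198.99.16.0/20


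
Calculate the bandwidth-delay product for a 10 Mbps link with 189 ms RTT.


BDP = bandwidth * RTT
= 10 Mbps * 189 ms
= 10 * 1e6 * 189 / 1000 bits
= 1890000 bits
= 236250 bytes
= 230.7129 KB
BDP = 1890000 bits (236250 bytes)


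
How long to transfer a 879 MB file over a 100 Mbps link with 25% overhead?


Effective throughput = 100 * (1 - 25/100) = 75 Mbps
File size in Mb = 879 * 8 = 7032 Mb
Time = 7032 / 75
Time = 93.76 seconds


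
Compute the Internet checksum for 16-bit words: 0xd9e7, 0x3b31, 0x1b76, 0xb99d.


Sum all words (with carry folding):
+ 0xd9e7 = 0xd9e7
+ 0x3b31 = 0x1519
+ 0x1b76 = 0x308f
+ 0xb99d = 0xea2c
One's complement: ~0xea2c
Checksum = 0x15d3


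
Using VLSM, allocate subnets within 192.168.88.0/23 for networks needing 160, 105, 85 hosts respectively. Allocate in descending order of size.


160 hosts -> /24 (254 usable): 192.168.88.0/24
105 hosts -> /25 (126 usable): 192.168.89.0/25
85 hosts -> /25 (126 usable): 192.168.89.128/25
Allocation: 192.168.88.0/24 (160 hosts, 254 usable); 192.168.89.0/25 (105 hosts, 126 usable); 192.168.89.128/25 (85 hosts, 126 usable)


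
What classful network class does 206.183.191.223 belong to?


First octet: 206
Binary: 11001110
110xxxxx -> Class C (192-223)
Class C, default mask 255.255.255.0 (/24)


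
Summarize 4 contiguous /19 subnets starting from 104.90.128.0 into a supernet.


Original prefix: /19
Number of subnets: 4 = 2^2
New prefix = 19 - 2 = 17
Supernet: 104.90.128.0/17


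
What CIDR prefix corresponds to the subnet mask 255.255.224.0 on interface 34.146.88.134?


Binary: 11111111.11111111.11100000.00000000
Count leading 1s
Prefix: /19


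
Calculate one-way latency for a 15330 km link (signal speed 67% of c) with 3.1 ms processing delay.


Speed = 0.67 * 3e5 km/s = 201000 km/s
Propagation delay = 15330 / 201000 = 0.0763 s = 76.2687 ms
Processing delay = 3.1 ms
Total one-way latency = 79.3687 ms


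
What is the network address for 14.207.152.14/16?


IP:   00001110.11001111.10011000.00001110
Mask: 11111111.11111111.00000000.00000000
AND operation:
Net:  00001110.11001111.00000000.00000000
Network: 14.207.0.0/16


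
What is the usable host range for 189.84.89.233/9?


Network: 189.0.0.0
Broadcast: 189.127.255.255
First usable = network + 1
Last usable = broadcast - 1
Range: 189.0.0.1 to 189.127.255.254


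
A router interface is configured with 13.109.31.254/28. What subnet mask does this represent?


/28 means 28 network bits, 4 host bits
Binary: 11111111111111111111111111110000
Mask: 255.255.255.240


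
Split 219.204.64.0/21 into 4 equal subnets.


New prefix = 21 + 2 = 23
Each subnet has 512 addresses
  219.204.64.0/23
  219.204.66.0/23
  219.204.68.0/23
  219.204.70.0/23
Subnets: 219.204.64.0/23, 219.204.66.0/23, 219.204.68.0/23, 219.204.70.0/23


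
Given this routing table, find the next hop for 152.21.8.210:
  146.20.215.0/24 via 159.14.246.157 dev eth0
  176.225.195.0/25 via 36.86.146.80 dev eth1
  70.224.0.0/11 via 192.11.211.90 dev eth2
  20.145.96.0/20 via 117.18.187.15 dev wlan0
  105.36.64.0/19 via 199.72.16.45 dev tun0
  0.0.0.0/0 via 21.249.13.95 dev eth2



Longest prefix match for 152.21.8.210:
  /24 146.20.215.0: no
  /25 176.225.195.0: no
  /11 70.224.0.0: no
  /20 20.145.96.0: no
  /19 105.36.64.0: no
  /0 0.0.0.0: MATCH
Selected: next-hop 21.249.13.95 via eth2 (matched /0)


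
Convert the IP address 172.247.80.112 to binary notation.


172 = 10101100
247 = 11110111
80 = 01010000
112 = 01110000
Binary: 10101100.11110111.01010000.01110000


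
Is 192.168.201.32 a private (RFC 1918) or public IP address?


RFC 1918 private ranges:
  10.0.0.0/8 (10.0.0.0 - 10.255.255.255)
  172.16.0.0/12 (172.16.0.0 - 172.31.255.255)
  192.168.0.0/16 (192.168.0.0 - 192.168.255.255)
Private (in 192.168.0.0/16)


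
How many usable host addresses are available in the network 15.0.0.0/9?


Host bits = 32 - 9 = 23
Total addresses = 2^23 = 8388608
Usable = total - 2 (network and broadcast)
Usable hosts: 8388606


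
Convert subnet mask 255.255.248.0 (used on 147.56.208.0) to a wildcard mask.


Subnet mask: 255.255.248.0
Wildcard = 255.255.255.255 - subnet mask
255 - 255 = 0
255 - 255 = 0
255 - 248 = 7
255 - 0 = 255
Wildcard: 0.0.7.255


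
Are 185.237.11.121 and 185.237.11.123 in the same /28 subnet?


Mask: 255.255.255.240
185.237.11.121 AND mask = 185.237.11.112
185.237.11.123 AND mask = 185.237.11.112
Yes, same subnet (185.237.11.112)


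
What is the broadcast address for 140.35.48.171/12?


Network: 140.32.0.0/12
Host bits = 20
Set all host bits to 1:
Broadcast: 140.47.255.255


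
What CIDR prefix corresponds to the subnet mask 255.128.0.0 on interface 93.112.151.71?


Binary: 11111111.10000000.00000000.00000000
Count leading 1s
Prefix: /9


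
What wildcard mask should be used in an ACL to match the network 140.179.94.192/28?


Subnet mask: 255.255.255.240
Wildcard = 255.255.255.255 - subnet mask
255 - 255 = 0
255 - 255 = 0
255 - 255 = 0
255 - 240 = 15
Wildcard: 0.0.0.15


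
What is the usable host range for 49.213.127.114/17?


Network: 49.213.0.0
Broadcast: 49.213.127.255
First usable = network + 1
Last usable = broadcast - 1
Range: 49.213.0.1 to 49.213.127.254


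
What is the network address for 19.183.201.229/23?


IP:   00010011.10110111.11001001.11100101
Mask: 11111111.11111111.11111110.00000000
AND operation:
Net:  00010011.10110111.11001000.00000000
Network: 19.183.200.0/23


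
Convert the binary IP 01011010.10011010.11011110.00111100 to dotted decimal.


01011010 = 90
10011010 = 154
11011110 = 222
00111100 = 60
IP: 90.154.222.60


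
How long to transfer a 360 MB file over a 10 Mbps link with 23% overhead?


Effective throughput = 10 * (1 - 23/100) = 7.7 Mbps
File size in Mb = 360 * 8 = 2880 Mb
Time = 2880 / 7.7
Time = 374.026 seconds


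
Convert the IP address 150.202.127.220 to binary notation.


150 = 10010110
202 = 11001010
127 = 01111111
220 = 11011100
Binary: 10010110.11001010.01111111.11011100


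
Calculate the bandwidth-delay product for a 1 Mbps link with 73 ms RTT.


BDP = bandwidth * RTT
= 1 Mbps * 73 ms
= 1 * 1e6 * 73 / 1000 bits
= 73000 bits
= 9125 bytes
= 8.9111 KB
BDP = 73000 bits (9125 bytes)


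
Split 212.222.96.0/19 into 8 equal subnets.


New prefix = 19 + 3 = 22
Each subnet has 1024 addresses
  212.222.96.0/22
  212.222.100.0/22
  212.222.104.0/22
  212.222.108.0/22
  212.222.112.0/22
  212.222.116.0/22
  212.222.120.0/22
  212.222.124.0/22
Subnets: 212.222.96.0/22, 212.222.100.0/22, 212.222.104.0/22, 212.222.108.0/22, 212.222.112.0/22, 212.222.116.0/22, 212.222.120.0/22, 212.222.124.0/22


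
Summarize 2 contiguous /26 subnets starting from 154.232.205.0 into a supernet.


Original prefix: /26
Number of subnets: 2 = 2^1
New prefix = 26 - 1 = 25
Supernet: 154.232.205.0/25


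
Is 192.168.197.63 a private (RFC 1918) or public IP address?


RFC 1918 private ranges:
  10.0.0.0/8 (10.0.0.0 - 10.255.255.255)
  172.16.0.0/12 (172.16.0.0 - 172.31.255.255)
  192.168.0.0/16 (192.168.0.0 - 192.168.255.255)
Private (in 192.168.0.0/16)


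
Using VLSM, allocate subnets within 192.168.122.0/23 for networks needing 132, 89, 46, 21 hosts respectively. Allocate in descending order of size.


132 hosts -> /24 (254 usable): 192.168.122.0/24
89 hosts -> /25 (126 usable): 192.168.123.0/25
46 hosts -> /26 (62 usable): 192.168.123.128/26
21 hosts -> /27 (30 usable): 192.168.123.192/27
Allocation: 192.168.122.0/24 (132 hosts, 254 usable); 192.168.123.0/25 (89 hosts, 126 usable); 192.168.123.128/26 (46 hosts, 62 usable); 192.168.123.192/27 (21 hosts, 30 usable)


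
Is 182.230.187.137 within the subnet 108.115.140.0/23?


Subnet network: 108.115.140.0
Test IP AND mask: 182.230.186.0
No, 182.230.187.137 is not in 108.115.140.0/23


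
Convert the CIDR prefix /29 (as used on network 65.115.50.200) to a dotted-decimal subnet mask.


/29 means 29 network bits, 3 host bits
Binary: 11111111111111111111111111111000
Mask: 255.255.255.248


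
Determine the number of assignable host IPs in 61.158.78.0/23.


Host bits = 32 - 23 = 9
Total addresses = 2^9 = 512
Usable = total - 2 (network and broadcast)
Usable hosts: 510


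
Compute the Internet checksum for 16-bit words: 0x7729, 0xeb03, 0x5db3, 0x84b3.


Sum all words (with carry folding):
+ 0x7729 = 0x7729
+ 0xeb03 = 0x622d
+ 0x5db3 = 0xbfe0
+ 0x84b3 = 0x4494
One's complement: ~0x4494
Checksum = 0xbb6b


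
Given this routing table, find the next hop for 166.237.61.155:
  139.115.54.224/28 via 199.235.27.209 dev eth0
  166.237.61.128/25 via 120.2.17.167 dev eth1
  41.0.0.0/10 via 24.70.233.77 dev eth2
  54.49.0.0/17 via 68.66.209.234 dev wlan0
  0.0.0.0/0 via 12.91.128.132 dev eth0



Longest prefix match for 166.237.61.155:
  /28 139.115.54.224: no
  /25 166.237.61.128: MATCH
  /10 41.0.0.0: no
  /17 54.49.0.0: no
  /0 0.0.0.0: MATCH
Selected: next-hop 120.2.17.167 via eth1 (matched /25)


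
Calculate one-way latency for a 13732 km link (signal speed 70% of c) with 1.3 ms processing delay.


Speed = 0.7 * 3e5 km/s = 210000 km/s
Propagation delay = 13732 / 210000 = 0.0654 s = 65.3905 ms
Processing delay = 1.3 ms
Total one-way latency = 66.6905 ms


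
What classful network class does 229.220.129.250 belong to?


First octet: 229
Binary: 11100101
1110xxxx -> Class D (224-239)
Class D (multicast), default mask N/A


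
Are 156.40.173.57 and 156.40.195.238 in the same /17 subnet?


Mask: 255.255.128.0
156.40.173.57 AND mask = 156.40.128.0
156.40.195.238 AND mask = 156.40.128.0
Yes, same subnet (156.40.128.0)


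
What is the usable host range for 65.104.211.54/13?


Network: 65.104.0.0
Broadcast: 65.111.255.255
First usable = network + 1
Last usable = broadcast - 1
Range: 65.104.0.1 to 65.111.255.254


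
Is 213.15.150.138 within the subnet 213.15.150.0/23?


Subnet network: 213.15.150.0
Test IP AND mask: 213.15.150.0
Yes, 213.15.150.138 is in 213.15.150.0/23


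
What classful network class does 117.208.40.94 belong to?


First octet: 117
Binary: 01110101
0xxxxxxx -> Class A (1-126)
Class A, default mask 255.0.0.0 (/8)


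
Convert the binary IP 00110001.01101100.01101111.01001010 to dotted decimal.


00110001 = 49
01101100 = 108
01101111 = 111
01001010 = 74
IP: 49.108.111.74


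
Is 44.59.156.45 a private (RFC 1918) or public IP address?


RFC 1918 private ranges:
  10.0.0.0/8 (10.0.0.0 - 10.255.255.255)
  172.16.0.0/12 (172.16.0.0 - 172.31.255.255)
  192.168.0.0/16 (192.168.0.0 - 192.168.255.255)
Public (not in any RFC 1918 range)


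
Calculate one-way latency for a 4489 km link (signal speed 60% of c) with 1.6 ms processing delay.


Speed = 0.6 * 3e5 km/s = 180000 km/s
Propagation delay = 4489 / 180000 = 0.0249 s = 24.9389 ms
Processing delay = 1.6 ms
Total one-way latency = 26.5389 ms


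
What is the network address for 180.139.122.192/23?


IP:   10110100.10001011.01111010.11000000
Mask: 11111111.11111111.11111110.00000000
AND operation:
Net:  10110100.10001011.01111010.00000000
Network: 180.139.122.0/23


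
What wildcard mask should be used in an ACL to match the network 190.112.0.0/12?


Subnet mask: 255.240.0.0
Wildcard = 255.255.255.255 - subnet mask
255 - 255 = 0
255 - 240 = 15
255 - 0 = 255
255 - 0 = 255
Wildcard: 0.15.255.255


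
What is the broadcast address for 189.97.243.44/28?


Network: 189.97.243.32/28
Host bits = 4
Set all host bits to 1:
Broadcast: 189.97.243.47


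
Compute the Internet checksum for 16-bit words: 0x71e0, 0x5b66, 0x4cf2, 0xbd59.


Sum all words (with carry folding):
+ 0x71e0 = 0x71e0
+ 0x5b66 = 0xcd46
+ 0x4cf2 = 0x1a39
+ 0xbd59 = 0xd792
One's complement: ~0xd792
Checksum = 0x286d


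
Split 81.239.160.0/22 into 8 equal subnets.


New prefix = 22 + 3 = 25
Each subnet has 128 addresses
  81.239.160.0/25
  81.239.160.128/25
  81.239.161.0/25
  81.239.161.128/25
  81.239.162.0/25
  81.239.162.128/25
  81.239.163.0/25
  81.239.163.128/25
Subnets: 81.239.160.0/25, 81.239.160.128/25, 81.239.161.0/25, 81.239.161.128/25, 81.239.162.0/25, 81.239.162.128/25, 81.239.163.0/25, 81.239.163.128/25


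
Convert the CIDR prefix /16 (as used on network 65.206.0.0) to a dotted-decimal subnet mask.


/16 means 16 network bits, 16 host bits
Binary: 11111111111111110000000000000000
Mask: 255.255.0.0


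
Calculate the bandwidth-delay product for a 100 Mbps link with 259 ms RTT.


BDP = bandwidth * RTT
= 100 Mbps * 259 ms
= 100 * 1e6 * 259 / 1000 bits
= 25900000 bits
= 3237500 bytes
= 3161.6211 KB
BDP = 25900000 bits (3237500 bytes)


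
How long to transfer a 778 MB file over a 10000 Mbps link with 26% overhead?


Effective throughput = 10000 * (1 - 26/100) = 7400 Mbps
File size in Mb = 778 * 8 = 6224 Mb
Time = 6224 / 7400
Time = 0.8411 seconds


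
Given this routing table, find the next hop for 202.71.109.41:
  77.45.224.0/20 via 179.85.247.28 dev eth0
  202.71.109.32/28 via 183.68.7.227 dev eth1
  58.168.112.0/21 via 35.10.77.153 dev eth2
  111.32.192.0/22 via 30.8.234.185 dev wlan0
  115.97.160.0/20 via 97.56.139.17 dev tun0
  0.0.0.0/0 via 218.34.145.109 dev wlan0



Longest prefix match for 202.71.109.41:
  /20 77.45.224.0: no
  /28 202.71.109.32: MATCH
  /21 58.168.112.0: no
  /22 111.32.192.0: no
  /20 115.97.160.0: no
  /0 0.0.0.0: MATCH
Selected: next-hop 183.68.7.227 via eth1 (matched /28)


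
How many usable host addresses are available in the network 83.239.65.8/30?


Host bits = 32 - 30 = 2
Total addresses = 2^2 = 4
Usable = total - 2 (network and broadcast)
Usable hosts: 2


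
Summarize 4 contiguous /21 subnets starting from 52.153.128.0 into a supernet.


Original prefix: /21
Number of subnets: 4 = 2^2
New prefix = 21 - 2 = 19
Supernet: 52.153.128.0/19


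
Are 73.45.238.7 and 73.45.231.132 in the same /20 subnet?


Mask: 255.255.240.0
73.45.238.7 AND mask = 73.45.224.0
73.45.231.132 AND mask = 73.45.224.0
Yes, same subnet (73.45.224.0)


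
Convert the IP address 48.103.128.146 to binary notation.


48 = 00110000
103 = 01100111
128 = 10000000
146 = 10010010
Binary: 00110000.01100111.10000000.10010010


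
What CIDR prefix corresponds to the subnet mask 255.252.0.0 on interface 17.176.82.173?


Binary: 11111111.11111100.00000000.00000000
Count leading 1s
Prefix: /14


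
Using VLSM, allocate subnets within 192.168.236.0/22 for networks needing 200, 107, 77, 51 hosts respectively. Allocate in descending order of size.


200 hosts -> /24 (254 usable): 192.168.236.0/24
107 hosts -> /25 (126 usable): 192.168.237.0/25
77 hosts -> /25 (126 usable): 192.168.237.128/25
51 hosts -> /26 (62 usable): 192.168.238.0/26
Allocation: 192.168.236.0/24 (200 hosts, 254 usable); 192.168.237.0/25 (107 hosts, 126 usable); 192.168.237.128/25 (77 hosts, 126 usable); 192.168.238.0/26 (51 hosts, 62 usable)


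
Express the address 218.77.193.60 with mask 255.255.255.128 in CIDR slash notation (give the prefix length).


Binary: 11111111.11111111.11111111.10000000
Count leading 1s
Prefix: /25


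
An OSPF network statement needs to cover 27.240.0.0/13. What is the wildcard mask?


Subnet mask: 255.248.0.0
Wildcard = 255.255.255.255 - subnet mask
255 - 255 = 0
255 - 248 = 7
255 - 0 = 255
255 - 0 = 255
Wildcard: 0.7.255.255


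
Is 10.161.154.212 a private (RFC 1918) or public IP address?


RFC 1918 private ranges:
  10.0.0.0/8 (10.0.0.0 - 10.255.255.255)
  172.16.0.0/12 (172.16.0.0 - 172.31.255.255)
  192.168.0.0/16 (192.168.0.0 - 192.168.255.255)
Private (in 10.0.0.0/8)


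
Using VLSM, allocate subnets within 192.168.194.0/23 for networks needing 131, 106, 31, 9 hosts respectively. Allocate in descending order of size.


131 hosts -> /24 (254 usable): 192.168.194.0/24
106 hosts -> /25 (126 usable): 192.168.195.0/25
31 hosts -> /26 (62 usable): 192.168.195.128/26
9 hosts -> /28 (14 usable): 192.168.195.192/28
Allocation: 192.168.194.0/24 (131 hosts, 254 usable); 192.168.195.0/25 (106 hosts, 126 usable); 192.168.195.128/26 (31 hosts, 62 usable); 192.168.195.192/28 (9 hosts, 14 usable)


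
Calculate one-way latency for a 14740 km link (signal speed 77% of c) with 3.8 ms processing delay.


Speed = 0.77 * 3e5 km/s = 231000 km/s
Propagation delay = 14740 / 231000 = 0.0638 s = 63.8095 ms
Processing delay = 3.8 ms
Total one-way latency = 67.6095 ms


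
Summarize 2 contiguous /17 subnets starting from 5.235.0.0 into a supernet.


Original prefix: /17
Number of subnets: 2 = 2^1
New prefix = 17 - 1 = 16
Supernet: 5.235.0.0/16


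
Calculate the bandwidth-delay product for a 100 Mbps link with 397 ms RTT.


BDP = bandwidth * RTT
= 100 Mbps * 397 ms
= 100 * 1e6 * 397 / 1000 bits
= 39700000 bits
= 4962500 bytes
= 4846.1914 KB
BDP = 39700000 bits (4962500 bytes)


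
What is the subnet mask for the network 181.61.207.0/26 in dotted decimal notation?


/26 means 26 network bits, 6 host bits
Binary: 11111111111111111111111111000000
Mask: 255.255.255.192


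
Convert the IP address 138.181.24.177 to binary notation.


138 = 10001010
181 = 10110101
24 = 00011000
177 = 10110001
Binary: 10001010.10110101.00011000.10110001


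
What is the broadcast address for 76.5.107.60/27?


Network: 76.5.107.32/27
Host bits = 5
Set all host bits to 1:
Broadcast: 76.5.107.63


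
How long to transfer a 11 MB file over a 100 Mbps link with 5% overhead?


Effective throughput = 100 * (1 - 5/100) = 95 Mbps
File size in Mb = 11 * 8 = 88 Mb
Time = 88 / 95
Time = 0.9263 seconds


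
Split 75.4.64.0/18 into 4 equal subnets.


New prefix = 18 + 2 = 20
Each subnet has 4096 addresses
  75.4.64.0/20
  75.4.80.0/20
  75.4.96.0/20
  75.4.112.0/20
Subnets: 75.4.64.0/20, 75.4.80.0/20, 75.4.96.0/20, 75.4.112.0/20


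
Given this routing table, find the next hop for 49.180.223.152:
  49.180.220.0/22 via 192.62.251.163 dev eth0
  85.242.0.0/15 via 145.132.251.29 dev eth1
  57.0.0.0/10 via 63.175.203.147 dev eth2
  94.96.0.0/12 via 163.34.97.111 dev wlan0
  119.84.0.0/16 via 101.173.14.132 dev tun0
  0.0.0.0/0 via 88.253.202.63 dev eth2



Longest prefix match for 49.180.223.152:
  /22 49.180.220.0: MATCH
  /15 85.242.0.0: no
  /10 57.0.0.0: no
  /12 94.96.0.0: no
  /16 119.84.0.0: no
  /0 0.0.0.0: MATCH
Selected: next-hop 192.62.251.163 via eth0 (matched /22)


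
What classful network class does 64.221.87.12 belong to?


First octet: 64
Binary: 01000000
0xxxxxxx -> Class A (1-126)
Class A, default mask 255.0.0.0 (/8)


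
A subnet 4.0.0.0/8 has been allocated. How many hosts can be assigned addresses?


Host bits = 32 - 8 = 24
Total addresses = 2^24 = 16777216
Usable = total - 2 (network and broadcast)
Usable hosts: 16777214


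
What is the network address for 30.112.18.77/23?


IP:   00011110.01110000.00010010.01001101
Mask: 11111111.11111111.11111110.00000000
AND operation:
Net:  00011110.01110000.00010010.00000000
Network: 30.112.18.0/23


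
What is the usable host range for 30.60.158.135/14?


Network: 30.60.0.0
Broadcast: 30.63.255.255
First usable = network + 1
Last usable = broadcast - 1
Range: 30.60.0.1 to 30.63.255.254


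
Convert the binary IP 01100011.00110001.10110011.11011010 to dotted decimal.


01100011 = 99
00110001 = 49
10110011 = 179
11011010 = 218
IP: 99.49.179.218


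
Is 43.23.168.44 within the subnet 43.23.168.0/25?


Subnet network: 43.23.168.0
Test IP AND mask: 43.23.168.0
Yes, 43.23.168.44 is in 43.23.168.0/25


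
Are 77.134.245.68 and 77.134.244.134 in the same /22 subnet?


Mask: 255.255.252.0
77.134.245.68 AND mask = 77.134.244.0
77.134.244.134 AND mask = 77.134.244.0
Yes, same subnet (77.134.244.0)


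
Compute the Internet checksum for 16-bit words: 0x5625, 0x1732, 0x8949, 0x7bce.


Sum all words (with carry folding):
+ 0x5625 = 0x5625
+ 0x1732 = 0x6d57
+ 0x8949 = 0xf6a0
+ 0x7bce = 0x726f
One's complement: ~0x726f
Checksum = 0x8d90


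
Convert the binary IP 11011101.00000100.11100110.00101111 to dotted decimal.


11011101 = 221
00000100 = 4
11100110 = 230
00101111 = 47
IP: 221.4.230.47


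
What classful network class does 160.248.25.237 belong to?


First octet: 160
Binary: 10100000
10xxxxxx -> Class B (128-191)
Class B, default mask 255.255.0.0 (/16)


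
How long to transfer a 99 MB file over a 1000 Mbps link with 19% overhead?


Effective throughput = 1000 * (1 - 19/100) = 810 Mbps
File size in Mb = 99 * 8 = 792 Mb
Time = 792 / 810
Time = 0.9778 seconds
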